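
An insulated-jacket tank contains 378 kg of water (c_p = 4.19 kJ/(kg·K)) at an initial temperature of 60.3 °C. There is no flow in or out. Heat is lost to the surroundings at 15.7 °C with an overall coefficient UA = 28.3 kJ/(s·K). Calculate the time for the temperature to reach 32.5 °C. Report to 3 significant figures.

54.6 s

M c_p dT/dt = −UA(T − T_amb).
τ = M c_p/UA = 55.965 s; T_ss = T_amb = 15.700 °C.
T(t) = T_ss + (T₀ − T_ss)e^(−t/τ); set T = 32.5:
t = −τ ln[(T − T_ss)/(T₀ − T_ss)] = −55.965 · ln(0.37668) = 54.642 s.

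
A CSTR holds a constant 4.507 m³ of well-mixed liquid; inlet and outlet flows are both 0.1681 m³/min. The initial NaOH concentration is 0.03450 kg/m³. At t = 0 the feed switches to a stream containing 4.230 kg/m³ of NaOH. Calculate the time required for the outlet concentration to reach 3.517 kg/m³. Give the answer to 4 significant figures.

47.52 min

Species balance on the tank: V dC/dt = Q(C_in − C), so τ = V/Q = 26.8114 min.
C(t) = C_in + (C₀ − C_in) e^(−t/τ). Set C = 3.517 and solve for t:
e^(−t/τ) = (C − C_in)/(C₀ − C_in) = (3.517 − 4.230)/(0.03450 − 4.230) = 0.169944
t = −τ ln(…) = 26.8114 × 1.77229 = 47.5175 min.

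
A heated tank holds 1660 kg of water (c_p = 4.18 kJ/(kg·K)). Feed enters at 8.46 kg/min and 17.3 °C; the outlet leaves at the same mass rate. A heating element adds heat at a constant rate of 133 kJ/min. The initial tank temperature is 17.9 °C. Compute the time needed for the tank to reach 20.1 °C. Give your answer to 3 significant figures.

M c_p dT/dt = ṁ c_p (T_in − T) + Q̇.
τ = M/ṁ = 196.22 min; T_ss = T_in + Q̇/(ṁ c_p) = 21.061 °C.
T(t) = T_ss + (T₀ − T_ss) e^(−t/τ). Set T = 20.1:
e^(−t/τ) = (20.1 − 21.061)/(17.9 − 21.061) = 0.30402
t = −196.22 · ln(0.30402) = 233.63 min.

234 min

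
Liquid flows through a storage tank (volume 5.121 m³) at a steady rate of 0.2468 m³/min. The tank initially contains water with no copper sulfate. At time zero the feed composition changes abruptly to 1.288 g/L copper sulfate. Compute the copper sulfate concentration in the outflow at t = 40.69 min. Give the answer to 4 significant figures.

Mass balance on the solute (V constant): V dC/dt = Q(C_in − C).
Rewrite as dC/dt + C/τ = C_in/τ, τ = V/Q = 20.7496 min.
C approaches C_in exponentially: C(t) = C_in + (C₀ − C_in) e^(−t/τ).
C(40.69) = 1.288 + (0 − 1.288)·e^(−40.69/20.7496) = 1.288 + (-1.28800)·0.140717 = 1.10676 g/L.

1.107 g/L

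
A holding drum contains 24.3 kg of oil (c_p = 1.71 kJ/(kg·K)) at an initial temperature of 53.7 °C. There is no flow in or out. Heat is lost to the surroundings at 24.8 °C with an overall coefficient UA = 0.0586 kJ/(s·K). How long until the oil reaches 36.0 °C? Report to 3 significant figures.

Lumped-capacitance energy balance: M c_p dT/dt = UA(T_amb − T).
τ = M c_p/UA = 709.10 s; T_ss = T_amb = 24.800 °C.
T(t) = T_ss + (T₀ − T_ss)e^(−t/τ); set T = 36.0:
t = −τ ln[(T − T_ss)/(T₀ − T_ss)] = −709.10 · ln(0.38754) = 672.17 s.

672 s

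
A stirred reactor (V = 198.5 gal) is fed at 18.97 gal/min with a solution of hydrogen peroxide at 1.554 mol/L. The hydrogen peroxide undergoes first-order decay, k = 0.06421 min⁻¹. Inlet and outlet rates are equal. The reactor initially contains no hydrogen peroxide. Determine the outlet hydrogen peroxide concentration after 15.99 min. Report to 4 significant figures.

V dC/dt = Q(C_in − C) − k V C.
dC/dt = (Q/V) C_in − (Q/V + k) C; effective rate a = Q/V + k = 0.0955668 + 0.06421 = 0.159777 min⁻¹.
C_ss = Q C_in/(Q + kV) = 0.929489 mol/L; C(t) = C_ss + (C₀ − C_ss) e^(−a t).
C(15.99) = 0.929489 + (-0.929489)·e^(−0.159777·15.99) = 0.929489 + (-0.929489)·0.0777054 = 0.857263 mol/L.

0.8573 mol/L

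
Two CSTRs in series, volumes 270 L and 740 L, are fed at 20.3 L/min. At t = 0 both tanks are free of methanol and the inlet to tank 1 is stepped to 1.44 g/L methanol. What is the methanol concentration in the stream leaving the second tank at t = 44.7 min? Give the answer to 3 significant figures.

0.804 g/L

Each tank obeys Vᵢ dCᵢ/dt = Q(Cᵢ₋₁ − Cᵢ), so τᵢ = Vᵢ/Q.
τ₁ = 270/20.3 = 13.300 min; τ₂ = 740/20.3 = 36.453 min.
Solving the cascade with C₁(0)=C₂(0)=0 gives C₂(t) = C_in[1 − (τ₁ e^(−t/τ₁) − τ₂ e^(−t/τ₂))/(τ₁ − τ₂)].
At t = 44.7: e^(−t/τ₁) = 0.034708, e^(−t/τ₂) = 0.29340.
C₂ = 1.44·[1 − (13.300·0.034708 − 36.453·0.29340)/(-23.153)] = 1.44·0.55800 = 0.80351 g/L.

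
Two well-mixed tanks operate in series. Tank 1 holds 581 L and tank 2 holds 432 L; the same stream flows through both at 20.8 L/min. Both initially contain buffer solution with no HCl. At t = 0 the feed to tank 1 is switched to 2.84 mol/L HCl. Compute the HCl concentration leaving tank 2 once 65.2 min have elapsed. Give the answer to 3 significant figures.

2.12 mol/L

Species balance on tank i: dCᵢ/dt = (Cᵢ₋₁ − Cᵢ)/τᵢ with τᵢ = Vᵢ/Q.
τ₁ = 581/20.8 = 27.933 min; τ₂ = 432/20.8 = 20.769 min.
Tank 1: C₁ = C_in(1 − e^(−t/τ₁)). Tank 2 (τ₁ ≠ τ₂): C₂ = C_in[1 − (τ₁ e^(−t/τ₁) − τ₂ e^(−t/τ₂))/(τ₁ − τ₂)].
At t = 65.2: e^(−t/τ₁) = 0.096890, e^(−t/τ₂) = 0.043315.
C₂ = 2.84·[1 − (27.933·0.096890 − 20.769·0.043315)/(7.1635)] = 2.84·0.74778 = 2.1237 mol/L.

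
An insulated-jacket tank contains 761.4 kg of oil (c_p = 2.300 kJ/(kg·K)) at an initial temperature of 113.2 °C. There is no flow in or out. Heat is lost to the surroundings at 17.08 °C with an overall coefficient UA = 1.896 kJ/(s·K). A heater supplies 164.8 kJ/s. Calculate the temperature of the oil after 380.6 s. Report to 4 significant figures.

110.1 °C

Lumped-capacitance energy balance: M c_p dT/dt = UA(T_amb − T) + Q̇.
dT/dt = (T_ss − T)/τ with T_ss = T_amb + Q̇/UA = 17.08 + 164.8/1.896 = 104.000 °C, τ = M c_p/UA = 761.4·2.300/1.896 = 923.639 s.
Integrating: T(t) = T_ss + (T₀ − T_ss) e^(−t/τ).
T(380.6) = 104.000 + (9.20017)·0.662281 = 110.093 °C.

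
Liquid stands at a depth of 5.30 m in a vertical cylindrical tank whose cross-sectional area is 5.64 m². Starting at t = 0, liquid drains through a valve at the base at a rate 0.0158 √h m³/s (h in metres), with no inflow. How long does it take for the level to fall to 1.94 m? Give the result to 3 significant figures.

649 s

With no inflow, A dh/dt = −0.0158 √h.
Separate and integrate: 2(√h − √h₀) = −(0.0158/A) t.
t = 2A(√h₀ − √h)/0.0158 = 2·5.64·(√5.30 − √1.94)/0.0158
  = 11.280 × (2.3022 − 1.3928) / 0.0158 = 649.20 s.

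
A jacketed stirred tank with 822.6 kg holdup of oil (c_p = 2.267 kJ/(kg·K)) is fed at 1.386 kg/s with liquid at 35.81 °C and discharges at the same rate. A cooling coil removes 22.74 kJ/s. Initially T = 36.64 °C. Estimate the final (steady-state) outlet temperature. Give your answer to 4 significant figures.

Energy balance: M c_p dT/dt = ṁ c_p (T_in − T) − 22.74.
At steady state dT/dt = 0 ⇒ T_ss = T_in − Q̇/(ṁ c_p) = 35.81 − 22.74/(1.386·2.267) = 28.5727 °C.

28.57 °C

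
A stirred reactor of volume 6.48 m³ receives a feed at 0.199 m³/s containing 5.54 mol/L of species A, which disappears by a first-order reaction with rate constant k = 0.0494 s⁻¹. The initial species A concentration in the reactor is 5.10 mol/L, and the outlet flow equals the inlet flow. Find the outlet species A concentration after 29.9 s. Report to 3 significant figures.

2.40 mol/L

Species balance: V dC/dt = Q C_in − Q C − k V C.
dC/dt = (Q/V) C_in − (Q/V + k) C; effective rate a = Q/V + k = 0.030710 + 0.0494 = 0.080110 s⁻¹.
C_ss = Q C_in/(Q + kV) = 2.1237 mol/L; C(t) = C_ss + (C₀ − C_ss) e^(−a t).
C(29.9) = 2.1237 + (2.9763)·e^(−0.080110·29.9) = 2.1237 + (2.9763)·0.091147 = 2.3950 mol/L.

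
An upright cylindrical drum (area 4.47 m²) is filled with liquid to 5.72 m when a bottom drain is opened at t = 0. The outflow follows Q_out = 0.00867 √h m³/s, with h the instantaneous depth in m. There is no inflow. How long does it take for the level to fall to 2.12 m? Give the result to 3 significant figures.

A dh/dt = −Q_out = −0.00867 √h.
∫ h^(−1/2) dh = −(0.00867/A) ∫ dt, giving 2√h = 2√h₀ − (0.00867/A) t.
t = 2A(√h₀ − √h)/0.00867 = 2·4.47·(√5.72 − √2.12)/0.00867
  = 8.9400 × (2.3917 − 1.4560) / 0.00867 = 964.77 s.

965 s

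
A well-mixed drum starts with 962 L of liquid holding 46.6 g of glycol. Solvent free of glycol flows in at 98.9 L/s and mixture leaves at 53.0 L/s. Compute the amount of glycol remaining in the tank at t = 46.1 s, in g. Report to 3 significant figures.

Let m(t) be the amount of glycol. Volume: V(t) = V₀ + (Q_in − Q_out) t = 962 + 45.900 t; V(46.1) = 3078.0 L.
Solute balance: dm/dt = 0 − Q_out C = −Q_out m/V(t).
Separate: dm/m = −Q_out dt/V(t) ⇒ ln(m/m₀) = −(Q_out/(Q_in−Q_out)) ln(V/V₀).
m = m₀ (V₀/V)^(Q_out/(Q_in−Q_out)) = 46.6 × (962/3078.0)^(1.1547) = 12.166 g.

12.2 g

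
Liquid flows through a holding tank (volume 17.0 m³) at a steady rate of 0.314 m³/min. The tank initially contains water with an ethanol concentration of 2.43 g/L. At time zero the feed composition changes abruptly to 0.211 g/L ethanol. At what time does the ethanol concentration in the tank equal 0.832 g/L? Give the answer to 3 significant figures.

68.9 min

Transient balance on the dissolved component: V dC/dt = Q(C_in − C), so τ = V/Q = 54.140 min.
C(t) = C_in + (C₀ − C_in) e^(−t/τ). Set C = 0.832 and solve for t:
e^(−t/τ) = (C − C_in)/(C₀ − C_in) = (0.832 − 0.211)/(2.43 − 0.211) = 0.27986
t = −τ ln(…) = 54.140 × 1.2735 = 68.946 min.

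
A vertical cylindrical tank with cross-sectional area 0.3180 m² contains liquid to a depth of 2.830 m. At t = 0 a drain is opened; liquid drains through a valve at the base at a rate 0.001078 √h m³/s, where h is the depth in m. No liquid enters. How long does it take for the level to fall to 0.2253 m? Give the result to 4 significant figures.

712.5 s

Volume balance on the tank: A dh/dt = −0.001078 √h.
∫ h^(−1/2) dh = −(0.001078/A) ∫ dt, giving 2√h = 2√h₀ − (0.001078/A) t.
t = 2A(√h₀ − √h)/0.001078 = 2·0.3180·(√2.830 − √0.2253)/0.001078
  = 0.636000 × (1.68226 − 0.474658) / 0.001078 = 712.463 s.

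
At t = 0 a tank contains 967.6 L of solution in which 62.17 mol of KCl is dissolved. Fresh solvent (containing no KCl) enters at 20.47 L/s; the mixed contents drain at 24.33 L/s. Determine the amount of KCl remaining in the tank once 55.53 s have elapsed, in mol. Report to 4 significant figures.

12.83 mol

Total volume: dV/dt = Q_in − Q_out = -3.86000 L/s, so V(t) = 967.6 − 3.86000 t and V(55.53) = 753.254 L.
No KCl enters, so dm/dt = −Q_out · (m/V).
Separate: dm/m = −Q_out dt/V(t) ⇒ ln(m/m₀) = −(Q_out/(Q_in−Q_out)) ln(V/V₀).
m = m₀ (V₀/V)^(Q_out/(Q_in−Q_out)) = 62.17 × (967.6/753.254)^(-6.30311) = 12.8260 mol.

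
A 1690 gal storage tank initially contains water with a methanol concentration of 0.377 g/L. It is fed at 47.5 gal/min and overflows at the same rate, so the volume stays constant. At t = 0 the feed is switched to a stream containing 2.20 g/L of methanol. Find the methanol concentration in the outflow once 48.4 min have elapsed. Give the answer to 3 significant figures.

Transient balance on the dissolved component: V dC/dt = Q(C_in − C).
Time constant τ = V/Q = 1690/47.5 = 35.579 min.
Integrating: C(t) = C_in + (C₀ − C_in) e^(−t/τ).
C(48.4) = 2.20 + (0.377 − 2.20)·e^(−48.4/35.579) = 2.20 + (-1.8230)·0.25657 = 1.7323 g/L.

1.73 g/L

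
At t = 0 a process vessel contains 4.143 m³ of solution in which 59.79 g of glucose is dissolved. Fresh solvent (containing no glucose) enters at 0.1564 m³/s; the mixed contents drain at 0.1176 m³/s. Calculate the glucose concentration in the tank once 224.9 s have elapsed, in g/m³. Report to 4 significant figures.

0.1497 g/m³

Let m(t) be the amount of glucose. Volume: V(t) = V₀ + (Q_in − Q_out) t = 4.143 + 0.0388000 t; V(224.9) = 12.8691 m³.
Species balance (pure solvent in): dm/dt = −Q_out · m/V(t).
dm/m = −Q_out dt/(V₀ + 0.0388000 t); integrating gives ln(m/m₀) = −(Q_out/(Q_in−Q_out)) ln(V/V₀).
m = m₀ (V₀/V)^(Q_out/(Q_in−Q_out)) = 59.79 × (4.143/12.8691)^(3.03093) = 1.92621 g.
C = m/V = 1.92621/12.8691 = 0.149677 g/m³.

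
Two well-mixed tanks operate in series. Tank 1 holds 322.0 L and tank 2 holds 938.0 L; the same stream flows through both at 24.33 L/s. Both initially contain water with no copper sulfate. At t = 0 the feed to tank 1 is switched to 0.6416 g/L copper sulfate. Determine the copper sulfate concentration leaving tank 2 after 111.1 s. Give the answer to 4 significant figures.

0.5869 g/L

Time constants: τᵢ = Vᵢ/Q for each well-mixed tank.
τ₁ = 322.0/24.33 = 13.2347 s; τ₂ = 938.0/24.33 = 38.5532 s.
Tank 1: C₁ = C_in(1 − e^(−t/τ₁)). Tank 2 (τ₁ ≠ τ₂): C₂ = C_in[1 − (τ₁ e^(−t/τ₁) − τ₂ e^(−t/τ₂))/(τ₁ − τ₂)].
At t = 111.1: e^(−t/τ₁) = 0.000226084, e^(−t/τ₂) = 0.0560377.
C₂ = 0.6416·[1 − (13.2347·0.000226084 − 38.5532·0.0560377)/(-25.3185)] = 0.6416·0.914788 = 0.586928 g/L.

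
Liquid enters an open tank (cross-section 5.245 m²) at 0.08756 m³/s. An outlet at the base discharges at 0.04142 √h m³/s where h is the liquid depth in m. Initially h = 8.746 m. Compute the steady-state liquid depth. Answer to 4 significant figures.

4.469 m

Level balance: A dh/dt = 0.08756 − 0.04142 √h. Setting dh/dt = 0:
Q_in = 0.04142 √h_ss ⇒ √h_ss = 0.08756/0.04142 = 2.11395.
h_ss = 2.11395² = 4.46880 m. (Since h₀ = 8.746 m > h_ss, the level will fall toward this value.)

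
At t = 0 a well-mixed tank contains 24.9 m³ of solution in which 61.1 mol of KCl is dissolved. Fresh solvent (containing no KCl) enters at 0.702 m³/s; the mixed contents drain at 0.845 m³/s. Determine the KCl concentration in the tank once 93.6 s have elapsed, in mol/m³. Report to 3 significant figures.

0.0557 mol/m³

Total volume: dV/dt = Q_in − Q_out = -0.14300 m³/s, so V(t) = 24.9 − 0.14300 t and V(93.6) = 11.515 m³.
Solute balance: dm/dt = 0 − Q_out C = −Q_out m/V(t).
Separate: dm/m = −Q_out dt/V(t) ⇒ ln(m/m₀) = −(Q_out/(Q_in−Q_out)) ln(V/V₀).
m = m₀ (V₀/V)^(Q_out/(Q_in−Q_out)) = 61.1 × (24.9/11.515)^(-5.9091) = 0.64109 mol.
C = m/V = 0.64109/11.515 = 0.055674 mol/m³.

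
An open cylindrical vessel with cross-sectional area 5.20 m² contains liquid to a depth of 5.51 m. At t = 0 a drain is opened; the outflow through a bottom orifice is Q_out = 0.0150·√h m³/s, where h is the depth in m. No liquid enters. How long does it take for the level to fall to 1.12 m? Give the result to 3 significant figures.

894 s

Unsteady balance on liquid volume: A dh/dt = −0.0150 √h.
∫ h^(−1/2) dh = −(0.0150/A) ∫ dt, giving 2√h = 2√h₀ − (0.0150/A) t.
t = 2A(√h₀ − √h)/0.0150 = 2·5.20·(√5.51 − √1.12)/0.0150
  = 10.400 × (2.3473 − 1.0583) / 0.0150 = 893.73 s.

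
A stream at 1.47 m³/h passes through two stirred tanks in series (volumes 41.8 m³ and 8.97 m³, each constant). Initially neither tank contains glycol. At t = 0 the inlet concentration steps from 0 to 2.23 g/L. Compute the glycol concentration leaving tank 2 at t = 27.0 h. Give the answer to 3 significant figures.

Time constants: τᵢ = Vᵢ/Q for each well-mixed tank.
τ₁ = 41.8/1.47 = 28.435 h; τ₂ = 8.97/1.47 = 6.1020 h.
Solving the cascade with C₁(0)=C₂(0)=0 gives C₂(t) = C_in[1 − (τ₁ e^(−t/τ₁) − τ₂ e^(−t/τ₂))/(τ₁ − τ₂)].
At t = 27.0: e^(−t/τ₁) = 0.38693, e^(−t/τ₂) = 0.011977.
C₂ = 2.23·[1 − (28.435·0.38693 − 6.1020·0.011977)/(22.333)] = 2.23·0.51063 = 1.1387 g/L.

1.14 g/L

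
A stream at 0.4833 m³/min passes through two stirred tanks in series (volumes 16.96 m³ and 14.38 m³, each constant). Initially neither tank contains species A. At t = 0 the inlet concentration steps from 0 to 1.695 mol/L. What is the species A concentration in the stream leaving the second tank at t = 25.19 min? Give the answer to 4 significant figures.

0.3113 mol/L

Each tank obeys Vᵢ dCᵢ/dt = Q(Cᵢ₋₁ − Cᵢ), so τᵢ = Vᵢ/Q.
τ₁ = 16.96/0.4833 = 35.0921 min; τ₂ = 14.38/0.4833 = 29.7538 min.
Tank 1: C₁ = C_in(1 − e^(−t/τ₁)). Tank 2 (τ₁ ≠ τ₂): C₂ = C_in[1 − (τ₁ e^(−t/τ₁) − τ₂ e^(−t/τ₂))/(τ₁ − τ₂)].
At t = 25.19: e^(−t/τ₁) = 0.487812, e^(−t/τ₂) = 0.428864.
C₂ = 1.695·[1 − (35.0921·0.487812 − 29.7538·0.428864)/(5.33830)] = 1.695·0.183636 = 0.311262 mol/L.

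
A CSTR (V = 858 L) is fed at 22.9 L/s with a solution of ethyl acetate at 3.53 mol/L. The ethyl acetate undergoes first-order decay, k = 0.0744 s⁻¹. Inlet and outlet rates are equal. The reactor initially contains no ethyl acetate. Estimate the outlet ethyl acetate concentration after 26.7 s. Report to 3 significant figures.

Species balance: V dC/dt = Q C_in − Q C − k V C.
This is linear with rate a = Q/V + k = 0.10109 s⁻¹.
C_ss = Q C_in/(Q + kV) = 0.93200 mol/L; C(t) = C_ss + (C₀ − C_ss) e^(−a t).
C(26.7) = 0.93200 + (-0.93200)·e^(−0.10109·26.7) = 0.93200 + (-0.93200)·0.067266 = 0.86931 mol/L.

0.869 mol/L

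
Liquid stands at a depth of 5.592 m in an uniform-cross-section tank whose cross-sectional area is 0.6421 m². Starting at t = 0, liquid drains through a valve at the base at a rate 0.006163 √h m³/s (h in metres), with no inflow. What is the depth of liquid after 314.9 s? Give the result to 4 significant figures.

0.7285 m

Accumulation of liquid (constant cross-section A): A dh/dt = −0.006163 √h.
Separate and integrate: 2(√h − √h₀) = −(0.006163/A) t.
√h = √5.592 − 0.006163·314.9/(2·0.6421) = 2.36474 − 1.51124 = 0.853505.
h = 0.853505² = 0.728472 m.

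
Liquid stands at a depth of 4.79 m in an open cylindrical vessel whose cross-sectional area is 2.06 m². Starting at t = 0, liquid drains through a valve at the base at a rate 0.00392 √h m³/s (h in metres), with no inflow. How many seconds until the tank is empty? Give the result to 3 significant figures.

Volume balance on the tank: A dh/dt = −0.00392 √h.
∫ h^(−1/2) dh = −(0.00392/A) ∫ dt, giving 2√h = 2√h₀ − (0.00392/A) t.
Tank is empty when √h = 0: t_empty = 2A√h₀/0.00392.
t_empty = 2·2.06·√4.79/0.00392 = 4.1200·2.1886/0.00392 = 2300.3 s.

2300 s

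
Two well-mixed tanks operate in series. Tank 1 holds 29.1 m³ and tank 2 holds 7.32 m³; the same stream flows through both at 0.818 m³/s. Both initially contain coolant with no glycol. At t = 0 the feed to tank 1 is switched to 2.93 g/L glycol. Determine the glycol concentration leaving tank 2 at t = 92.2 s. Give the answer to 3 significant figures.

Time constants: τᵢ = Vᵢ/Q for each well-mixed tank.
τ₁ = 29.1/0.818 = 35.575 s; τ₂ = 7.32/0.818 = 8.9487 s.
Tank 1: C₁ = C_in(1 − e^(−t/τ₁)). Tank 2 (τ₁ ≠ τ₂): C₂ = C_in[1 − (τ₁ e^(−t/τ₁) − τ₂ e^(−t/τ₂))/(τ₁ − τ₂)].
At t = 92.2: e^(−t/τ₁) = 0.074890, e^(−t/τ₂) = 3.3525e-05.
C₂ = 2.93·[1 − (35.575·0.074890 − 8.9487·3.3525e-05)/(26.626)] = 2.93·0.89995 = 2.6369 g/L.

2.64 g/L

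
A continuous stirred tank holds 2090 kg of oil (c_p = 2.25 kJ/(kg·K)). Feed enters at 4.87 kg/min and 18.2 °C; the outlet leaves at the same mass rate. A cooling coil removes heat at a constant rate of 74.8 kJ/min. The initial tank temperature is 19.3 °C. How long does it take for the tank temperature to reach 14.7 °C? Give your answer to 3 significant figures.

M c_p dT/dt = ṁ c_p (T_in − T) − Q̇.
τ = M/ṁ = 429.16 min; T_ss = T_in − Q̇/(ṁ c_p) = 11.374 °C.
T(t) = T_ss + (T₀ − T_ss) e^(−t/τ). Set T = 14.7:
e^(−t/τ) = (14.7 − 11.374)/(19.3 − 11.374) = 0.41966
t = −429.16 · ln(0.41966) = 372.64 min.

373 min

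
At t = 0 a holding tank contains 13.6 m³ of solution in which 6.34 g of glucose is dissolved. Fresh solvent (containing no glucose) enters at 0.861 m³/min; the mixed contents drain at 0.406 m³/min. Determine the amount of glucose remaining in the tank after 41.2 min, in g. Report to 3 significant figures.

2.93 g

Total volume: dV/dt = Q_in − Q_out = 0.45500 m³/min, so V(t) = 13.6 + 0.45500 t and V(41.2) = 32.346 m³.
Species balance (pure solvent in): dm/dt = −Q_out · m/V(t).
Separate: dm/m = −Q_out dt/V(t) ⇒ ln(m/m₀) = −(Q_out/(Q_in−Q_out)) ln(V/V₀).
m = m₀ (V₀/V)^(Q_out/(Q_in−Q_out)) = 6.34 × (13.6/32.346)^(0.89231) = 2.9264 g.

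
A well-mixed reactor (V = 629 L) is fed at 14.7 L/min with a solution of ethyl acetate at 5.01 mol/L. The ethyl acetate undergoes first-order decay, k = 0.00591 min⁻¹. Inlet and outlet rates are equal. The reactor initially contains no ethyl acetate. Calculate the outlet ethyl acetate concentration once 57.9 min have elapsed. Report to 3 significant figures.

Accumulation = in − out − consumed: V dC/dt = Q C_in − Q C − k V C.
This is linear with rate a = Q/V + k = 0.029280 min⁻¹.
C_ss = Q C_in/(Q + kV) = 3.9988 mol/L; C(t) = C_ss + (C₀ − C_ss) e^(−a t).
C(57.9) = 3.9988 + (-3.9988)·e^(−0.029280·57.9) = 3.9988 + (-3.9988)·0.18354 = 3.2649 mol/L.

3.26 mol/L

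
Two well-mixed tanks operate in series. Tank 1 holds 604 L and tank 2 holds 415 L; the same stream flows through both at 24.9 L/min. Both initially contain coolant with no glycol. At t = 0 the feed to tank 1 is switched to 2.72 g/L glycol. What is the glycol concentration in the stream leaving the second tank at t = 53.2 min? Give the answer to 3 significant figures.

2.00 g/L

Species balance on tank i: dCᵢ/dt = (Cᵢ₋₁ − Cᵢ)/τᵢ with τᵢ = Vᵢ/Q.
τ₁ = 604/24.9 = 24.257 min; τ₂ = 415/24.9 = 16.667 min.
Tank 1: C₁ = C_in(1 − e^(−t/τ₁)). Tank 2 (τ₁ ≠ τ₂): C₂ = C_in[1 − (τ₁ e^(−t/τ₁) − τ₂ e^(−t/τ₂))/(τ₁ − τ₂)].
At t = 53.2: e^(−t/τ₁) = 0.11156, e^(−t/τ₂) = 0.041090.
C₂ = 2.72·[1 − (24.257·0.11156 − 16.667·0.041090)/(7.5904)] = 2.72·0.73370 = 1.9957 g/L.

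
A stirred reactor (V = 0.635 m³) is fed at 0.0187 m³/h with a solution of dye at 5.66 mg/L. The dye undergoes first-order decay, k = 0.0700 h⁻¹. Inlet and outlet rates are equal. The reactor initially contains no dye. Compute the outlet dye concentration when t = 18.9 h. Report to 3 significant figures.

Accumulation = in − out − consumed: V dC/dt = Q C_in − Q C − k V C.
This is linear with rate a = Q/V + k = 0.099449 h⁻¹.
C_ss = Q C_in/(Q + kV) = 1.6760 mg/L; C(t) = C_ss + (C₀ − C_ss) e^(−a t).
C(18.9) = 1.6760 + (-1.6760)·e^(−0.099449·18.9) = 1.6760 + (-1.6760)·0.15265 = 1.4202 mg/L.

1.42 mg/L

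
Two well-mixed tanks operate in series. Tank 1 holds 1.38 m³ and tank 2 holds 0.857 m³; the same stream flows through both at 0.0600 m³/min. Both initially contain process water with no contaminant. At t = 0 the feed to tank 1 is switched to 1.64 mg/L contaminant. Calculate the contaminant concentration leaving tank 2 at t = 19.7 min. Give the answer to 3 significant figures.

0.479 mg/L

Each tank obeys Vᵢ dCᵢ/dt = Q(Cᵢ₋₁ − Cᵢ), so τᵢ = Vᵢ/Q.
τ₁ = 1.38/0.0600 = 23.000 min; τ₂ = 0.857/0.0600 = 14.283 min.
Solving the cascade with C₁(0)=C₂(0)=0 gives C₂(t) = C_in[1 − (τ₁ e^(−t/τ₁) − τ₂ e^(−t/τ₂))/(τ₁ − τ₂)].
At t = 19.7: e^(−t/τ₁) = 0.42464, e^(−t/τ₂) = 0.25177.
C₂ = 1.64·[1 − (23.000·0.42464 − 14.283·0.25177)/(8.7167)] = 1.64·0.29210 = 0.47905 mg/L.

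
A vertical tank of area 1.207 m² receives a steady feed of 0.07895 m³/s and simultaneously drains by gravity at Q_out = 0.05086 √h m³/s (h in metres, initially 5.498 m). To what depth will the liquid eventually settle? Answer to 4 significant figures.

Volume balance on the tank: A dh/dt = Q_in − 0.05086 √h. At steady state dh/dt = 0:
Q_in = 0.05086 √h_ss ⇒ √h_ss = 0.07895/0.05086 = 1.55230.
h_ss = 1.55230² = 2.40964 m. (Since h₀ = 5.498 m > h_ss, the level will fall toward this value.)

2.410 m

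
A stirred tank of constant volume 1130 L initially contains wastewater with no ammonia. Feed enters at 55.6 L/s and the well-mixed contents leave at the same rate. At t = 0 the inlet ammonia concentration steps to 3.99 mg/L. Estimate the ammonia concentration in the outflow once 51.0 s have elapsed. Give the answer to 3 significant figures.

3.67 mg/L

Accumulation = in − out for the solute gives V dC/dt = Q(C_in − C).
So dC/dt = (C_in − C)/τ with τ = V/Q = 1130/55.6 = 20.324 s.
Solution: C(t) = C_in + (C₀ − C_in) e^(−t/τ).
C(51.0) = 3.99 + (0 − 3.99)·e^(−51.0/20.324) = 3.99 + (-3.9900)·0.081319 = 3.6655 mg/L.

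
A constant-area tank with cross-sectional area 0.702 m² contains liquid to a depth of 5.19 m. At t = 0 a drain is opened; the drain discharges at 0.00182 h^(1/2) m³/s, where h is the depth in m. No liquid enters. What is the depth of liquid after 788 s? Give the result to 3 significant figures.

1.58 m

A dh/dt = −Q_out = −0.00182 √h.
This is separable: 2 d(√h)/dt = −0.00182/A, so √h = √h₀ − (0.00182/(2A)) t.
√h = √5.19 − 0.00182·788/(2·0.702) = 2.2782 − 1.0215 = 1.2567.
h = 1.2567² = 1.5792 m.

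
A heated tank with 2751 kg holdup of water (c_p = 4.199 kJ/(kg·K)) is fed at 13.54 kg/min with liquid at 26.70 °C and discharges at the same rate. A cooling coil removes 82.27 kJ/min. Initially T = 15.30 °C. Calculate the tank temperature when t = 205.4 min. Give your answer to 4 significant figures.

Heat balance on the well-mixed liquid: M c_p dT/dt = ṁ c_p (T_in − T) − 82.27.
Rearrange: dT/dt = (T_ss − T)/τ with τ = M/ṁ = 203.176 min and T_ss = T_in − Q̇/(ṁ c_p) = 25.2530 °C.
T approaches T_ss exponentially: T(t) = T_ss + (T₀ − T_ss) e^(−t/τ).
T(205.4) = 25.2530 + (-9.95297)·e^(−205.4/203.176) = 25.2530 + (-9.95297)·0.363874 = 21.6313 °C.

21.63 °C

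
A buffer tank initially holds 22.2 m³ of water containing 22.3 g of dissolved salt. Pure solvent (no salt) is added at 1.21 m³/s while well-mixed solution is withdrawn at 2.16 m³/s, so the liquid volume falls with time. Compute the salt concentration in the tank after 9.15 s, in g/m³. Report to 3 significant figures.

0.533 g/m³

Total volume: dV/dt = Q_in − Q_out = -0.95000 m³/s, so V(t) = 22.2 − 0.95000 t and V(9.15) = 13.507 m³.
Solute balance: dm/dt = 0 − Q_out C = −Q_out m/V(t).
dm/m = −Q_out dt/(V₀ − 0.95000 t); integrating gives ln(m/m₀) = −(Q_out/(Q_in−Q_out)) ln(V/V₀).
m = m₀ (V₀/V)^(Q_out/(Q_in−Q_out)) = 22.3 × (22.2/13.507)^(-2.2737) = 7.2060 g.
C = m/V = 7.2060/13.507 = 0.53348 g/m³.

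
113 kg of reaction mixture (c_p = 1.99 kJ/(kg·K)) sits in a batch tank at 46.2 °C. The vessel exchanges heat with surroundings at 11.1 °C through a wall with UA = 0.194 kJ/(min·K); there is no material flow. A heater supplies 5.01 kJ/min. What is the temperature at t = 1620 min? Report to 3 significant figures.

M c_p dT/dt = −UA(T − T_amb) + Q̇.
dT/dt = (T_ss − T)/τ with T_ss = T_amb + Q̇/UA = 11.1 + 5.01/0.194 = 36.925 °C, τ = M c_p/UA = 113·1.99/0.194 = 1159.1 min.
Solution: T(t) = T_ss + (T₀ − T_ss) e^(−t/τ).
T(1620) = 36.925 + (9.2753)·0.24719 = 39.217 °C.

39.2 °C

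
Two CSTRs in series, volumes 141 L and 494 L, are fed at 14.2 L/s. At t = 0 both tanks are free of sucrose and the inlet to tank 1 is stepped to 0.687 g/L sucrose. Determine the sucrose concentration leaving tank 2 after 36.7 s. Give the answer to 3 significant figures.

0.359 g/L

Each tank obeys Vᵢ dCᵢ/dt = Q(Cᵢ₋₁ − Cᵢ), so τᵢ = Vᵢ/Q.
τ₁ = 141/14.2 = 9.9296 s; τ₂ = 494/14.2 = 34.789 s.
Tank 1: C₁ = C_in(1 − e^(−t/τ₁)). Tank 2 (τ₁ ≠ τ₂): C₂ = C_in[1 − (τ₁ e^(−t/τ₁) − τ₂ e^(−t/τ₂))/(τ₁ − τ₂)].
At t = 36.7: e^(−t/τ₁) = 0.024822, e^(−t/τ₂) = 0.34821.
C₂ = 0.687·[1 − (9.9296·0.024822 − 34.789·0.34821)/(-24.859)] = 0.687·0.52261 = 0.35904 g/L.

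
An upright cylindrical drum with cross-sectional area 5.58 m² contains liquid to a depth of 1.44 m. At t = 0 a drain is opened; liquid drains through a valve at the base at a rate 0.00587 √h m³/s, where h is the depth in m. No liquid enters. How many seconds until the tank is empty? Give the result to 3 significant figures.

2280 s

Volume balance on the tank: A dh/dt = −0.00587 √h.
∫ h^(−1/2) dh = −(0.00587/A) ∫ dt, giving 2√h = 2√h₀ − (0.00587/A) t.
Tank is empty when √h = 0: t_empty = 2A√h₀/0.00587.
t_empty = 2·5.58·√1.44/0.00587 = 11.160·1.2000/0.00587 = 2281.4 s.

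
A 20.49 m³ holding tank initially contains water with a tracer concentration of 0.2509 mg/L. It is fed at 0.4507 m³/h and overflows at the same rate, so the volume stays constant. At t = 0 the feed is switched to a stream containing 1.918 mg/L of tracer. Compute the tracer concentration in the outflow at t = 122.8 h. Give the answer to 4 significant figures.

Species balance on the tank: V dC/dt = Q(C_in − C).
Time constant τ = V/Q = 20.49/0.4507 = 45.4626 h.
This is linear first-order; C(t) = C_in + (C₀ − C_in) e^(−t/τ).
C(122.8) = 1.918 + (0.2509 − 1.918)·e^(−122.8/45.4626) = 1.918 + (-1.66710)·0.0671302 = 1.80609 mg/L.

1.806 mg/L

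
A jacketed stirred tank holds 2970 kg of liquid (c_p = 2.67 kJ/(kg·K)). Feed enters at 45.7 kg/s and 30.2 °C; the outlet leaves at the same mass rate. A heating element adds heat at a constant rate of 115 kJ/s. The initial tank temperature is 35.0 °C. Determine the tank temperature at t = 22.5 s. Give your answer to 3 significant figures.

M c_p dT/dt = ṁ c_p (T_in − T) + Q̇.
τ = M/ṁ = 64.989 s; T_ss = T_in + Q̇/(ṁ c_p) = 30.2 + 115/(45.7·2.67) = 31.142 °C.
Integrating: T(t) = T_ss + (T₀ − T_ss) e^(−t/τ).
T(22.5) = 31.142 + (3.8575)·e^(−22.5/64.989) = 31.142 + (3.8575)·0.70736 = 33.871 °C.

33.9 °C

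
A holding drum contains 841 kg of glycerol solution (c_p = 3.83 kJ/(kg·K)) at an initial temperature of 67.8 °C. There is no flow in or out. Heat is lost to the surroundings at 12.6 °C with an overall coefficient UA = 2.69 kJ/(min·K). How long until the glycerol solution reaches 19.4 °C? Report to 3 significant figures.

2510 min

M c_p dT/dt = −UA(T − T_amb).
τ = M c_p/UA = 1197.4 min; T_ss = T_amb = 12.600 °C.
T(t) = T_ss + (T₀ − T_ss)e^(−t/τ); set T = 19.4:
t = −τ ln[(T − T_ss)/(T₀ − T_ss)] = −1197.4 · ln(0.12319) = 2507.4 min.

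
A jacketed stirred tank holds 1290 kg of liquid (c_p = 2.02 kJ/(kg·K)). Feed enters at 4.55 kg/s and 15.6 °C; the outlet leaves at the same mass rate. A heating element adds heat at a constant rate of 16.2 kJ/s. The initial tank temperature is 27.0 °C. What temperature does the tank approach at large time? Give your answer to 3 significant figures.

17.4 °C

Heat balance on the well-mixed liquid: M c_p dT/dt = ṁ c_p (T_in − T) + 16.2.
At steady state dT/dt = 0 ⇒ T_ss = T_in + Q̇/(ṁ c_p) = 15.6 + 16.2/(4.55·2.02) = 17.363 °C.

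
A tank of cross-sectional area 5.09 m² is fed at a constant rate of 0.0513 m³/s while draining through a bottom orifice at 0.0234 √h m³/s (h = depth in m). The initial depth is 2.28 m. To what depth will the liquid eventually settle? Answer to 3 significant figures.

Level balance: A dh/dt = 0.0513 − 0.0234 √h. Setting dh/dt = 0:
Q_in = 0.0234 √h_ss ⇒ √h_ss = 0.0513/0.0234 = 2.1923.
h_ss = 2.1923² = 4.8062 m. (Since h₀ = 2.28 m < h_ss, the level will rise toward this value.)

4.81 m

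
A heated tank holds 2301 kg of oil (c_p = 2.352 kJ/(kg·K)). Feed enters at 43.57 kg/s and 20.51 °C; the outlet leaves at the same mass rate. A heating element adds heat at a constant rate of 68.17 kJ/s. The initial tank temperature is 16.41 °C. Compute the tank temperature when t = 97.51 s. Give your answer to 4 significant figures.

20.42 °C

M c_p dT/dt = ṁ c_p (T_in − T) + Q̇.
τ = M/ṁ = 52.8116 s; T_ss = T_in + Q̇/(ṁ c_p) = 20.51 + 68.17/(43.57·2.352) = 21.1752 °C.
Integrating: T(t) = T_ss + (T₀ − T_ss) e^(−t/τ).
T(97.51) = 21.1752 + (-4.76522)·e^(−97.51/52.8116) = 21.1752 + (-4.76522)·0.157808 = 20.4232 °C.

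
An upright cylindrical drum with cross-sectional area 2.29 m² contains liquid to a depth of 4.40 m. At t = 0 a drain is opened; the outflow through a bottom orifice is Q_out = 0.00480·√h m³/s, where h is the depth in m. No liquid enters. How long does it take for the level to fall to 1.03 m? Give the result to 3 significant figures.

A dh/dt = −Q_out = −0.00480 √h.
∫ h^(−1/2) dh = −(0.00480/A) ∫ dt, giving 2√h = 2√h₀ − (0.00480/A) t.
t = 2A(√h₀ − √h)/0.00480 = 2·2.29·(√4.40 − √1.03)/0.00480
  = 4.5800 × (2.0976 − 1.0149) / 0.00480 = 1033.1 s.

1030 s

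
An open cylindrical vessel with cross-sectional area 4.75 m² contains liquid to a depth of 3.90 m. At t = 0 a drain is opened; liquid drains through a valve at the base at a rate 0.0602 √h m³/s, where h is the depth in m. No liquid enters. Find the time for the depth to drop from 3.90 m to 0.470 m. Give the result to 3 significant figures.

Mass balance (ρ constant): A dh/dt = −0.0602 √h.
This is separable: 2 d(√h)/dt = −0.0602/A, so √h = √h₀ − (0.0602/(2A)) t.
t = 2A(√h₀ − √h)/0.0602 = 2·4.75·(√3.90 − √0.470)/0.0602
  = 9.5000 × (1.9748 − 0.68557) / 0.0602 = 203.46 s.

203 s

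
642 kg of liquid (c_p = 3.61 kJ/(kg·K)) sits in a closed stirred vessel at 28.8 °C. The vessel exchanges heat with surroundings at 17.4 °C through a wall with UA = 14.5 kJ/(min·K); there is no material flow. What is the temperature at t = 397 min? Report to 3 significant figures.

18.4 °C

Lumped-capacitance energy balance: M c_p dT/dt = UA(T_amb − T).
dT/dt = (T_ss − T)/τ with T_ss = T_amb = 17.400 °C, τ = M c_p/UA = 642·3.61/14.5 = 159.84 min.
Integrating: T(t) = T_ss + (T₀ − T_ss) e^(−t/τ).
T(397) = 17.400 + (11.400)·0.083426 = 18.351 °C.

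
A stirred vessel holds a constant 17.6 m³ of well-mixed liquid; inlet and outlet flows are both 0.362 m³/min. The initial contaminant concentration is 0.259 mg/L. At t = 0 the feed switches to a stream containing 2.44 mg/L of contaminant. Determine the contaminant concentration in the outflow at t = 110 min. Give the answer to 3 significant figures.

2.21 mg/L

Transient balance on the dissolved component: V dC/dt = Q(C_in − C).
Rewrite as dC/dt + C/τ = C_in/τ, τ = V/Q = 48.619 min.
This is linear first-order; C(t) = C_in + (C₀ − C_in) e^(−t/τ).
C(110) = 2.44 + (0.259 − 2.44)·e^(−110/48.619) = 2.44 + (-2.1810)·0.10409 = 2.2130 mg/L.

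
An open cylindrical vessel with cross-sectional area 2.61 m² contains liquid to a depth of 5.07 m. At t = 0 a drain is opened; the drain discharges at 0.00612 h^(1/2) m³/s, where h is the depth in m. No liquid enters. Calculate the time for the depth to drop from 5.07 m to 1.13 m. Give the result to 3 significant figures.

With no inflow, A dh/dt = −0.00612 √h.
This is separable: 2 d(√h)/dt = −0.00612/A, so √h = √h₀ − (0.00612/(2A)) t.
t = 2A(√h₀ − √h)/0.00612 = 2·2.61·(√5.07 − √1.13)/0.00612
  = 5.2200 × (2.2517 − 1.0630) / 0.00612 = 1013.8 s.

1010 s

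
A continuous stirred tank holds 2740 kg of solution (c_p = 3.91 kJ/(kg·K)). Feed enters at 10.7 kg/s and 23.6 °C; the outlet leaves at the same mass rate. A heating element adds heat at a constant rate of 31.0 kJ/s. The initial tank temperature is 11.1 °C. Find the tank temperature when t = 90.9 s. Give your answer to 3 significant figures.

15.1 °C

M c_p dT/dt = ṁ c_p (T_in − T) + Q̇.
τ = M/ṁ = 256.07 s; T_ss = T_in + Q̇/(ṁ c_p) = 23.6 + 31.0/(10.7·3.91) = 24.341 °C.
T approaches T_ss exponentially: T(t) = T_ss + (T₀ − T_ss) e^(−t/τ).
T(90.9) = 24.341 + (-13.241)·e^(−90.9/256.07) = 24.341 + (-13.241)·0.70119 = 15.057 °C.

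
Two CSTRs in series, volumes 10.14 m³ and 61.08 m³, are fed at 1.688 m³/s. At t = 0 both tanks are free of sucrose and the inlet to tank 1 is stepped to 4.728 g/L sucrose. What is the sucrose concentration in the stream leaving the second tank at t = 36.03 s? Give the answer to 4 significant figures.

Time constants: τᵢ = Vᵢ/Q for each well-mixed tank.
τ₁ = 10.14/1.688 = 6.00711 s; τ₂ = 61.08/1.688 = 36.1848 s.
Solving the cascade with C₁(0)=C₂(0)=0 gives C₂(t) = C_in[1 − (τ₁ e^(−t/τ₁) − τ₂ e^(−t/τ₂))/(τ₁ − τ₂)].
At t = 36.03: e^(−t/τ₁) = 0.00248398, e^(−t/τ₂) = 0.369457.
C₂ = 4.728·[1 − (6.00711·0.00248398 − 36.1848·0.369457)/(-30.1777)] = 4.728·0.557494 = 2.63583 g/L.

2.636 g/L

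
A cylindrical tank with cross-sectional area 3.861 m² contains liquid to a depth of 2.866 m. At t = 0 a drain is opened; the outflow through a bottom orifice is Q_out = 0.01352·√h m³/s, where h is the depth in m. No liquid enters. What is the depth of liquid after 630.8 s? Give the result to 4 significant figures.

Accumulation of liquid (constant cross-section A): A dh/dt = −0.01352 √h.
This is separable: 2 d(√h)/dt = −0.01352/A, so √h = √h₀ − (0.01352/(2A)) t.
√h = √2.866 − 0.01352·630.8/(2·3.861) = 1.69293 − 1.10443 = 0.588495.
h = 0.588495² = 0.346327 m.

0.3463 m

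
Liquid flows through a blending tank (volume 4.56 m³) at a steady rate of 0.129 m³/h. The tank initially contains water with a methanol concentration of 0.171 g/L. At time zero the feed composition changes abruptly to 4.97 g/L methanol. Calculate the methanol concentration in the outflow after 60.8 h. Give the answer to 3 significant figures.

Accumulation = in − out for the solute gives V dC/dt = Q(C_in − C).
Rewrite as dC/dt + C/τ = C_in/τ, τ = V/Q = 35.349 h.
Solution: C(t) = C_in + (C₀ − C_in) e^(−t/τ).
C(60.8) = 4.97 + (0.171 − 4.97)·e^(−60.8/35.349) = 4.97 + (-4.7990)·0.17907 = 4.1107 g/L.

4.11 g/L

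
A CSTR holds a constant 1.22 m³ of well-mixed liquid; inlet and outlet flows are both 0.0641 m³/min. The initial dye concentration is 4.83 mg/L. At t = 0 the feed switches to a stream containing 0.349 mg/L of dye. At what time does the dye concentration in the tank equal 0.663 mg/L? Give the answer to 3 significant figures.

Species balance: V dC/dt = Q(C_in − C) ⇒ τ = V/Q = 19.033 min.
C(t) = C_in + (C₀ − C_in) e^(−t/τ). Set C = 0.663 and solve for t:
e^(−t/τ) = (C − C_in)/(C₀ − C_in) = (0.663 − 0.349)/(4.83 − 0.349) = 0.070074
t = −τ ln(…) = 19.033 × 2.6582 = 50.593 min.

50.6 min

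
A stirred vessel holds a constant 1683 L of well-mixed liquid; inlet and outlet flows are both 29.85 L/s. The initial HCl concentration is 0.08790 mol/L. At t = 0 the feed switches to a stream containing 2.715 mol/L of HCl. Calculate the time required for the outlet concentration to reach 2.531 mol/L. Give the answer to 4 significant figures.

149.9 s

Transient balance on the dissolved component: V dC/dt = Q(C_in − C), so τ = V/Q = 56.3819 s.
C(t) = C_in + (C₀ − C_in) e^(−t/τ). Set C = 2.531 and solve for t:
e^(−t/τ) = (C − C_in)/(C₀ − C_in) = (2.531 − 2.715)/(0.08790 − 2.715) = 0.0700392
t = −τ ln(…) = 56.3819 × 2.65870 = 149.903 s.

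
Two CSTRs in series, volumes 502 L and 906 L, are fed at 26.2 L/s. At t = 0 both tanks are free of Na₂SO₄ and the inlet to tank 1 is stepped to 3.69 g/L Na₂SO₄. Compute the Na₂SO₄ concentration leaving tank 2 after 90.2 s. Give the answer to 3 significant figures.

Time constants: τᵢ = Vᵢ/Q for each well-mixed tank.
τ₁ = 502/26.2 = 19.160 s; τ₂ = 906/26.2 = 34.580 s.
Tank 1: C₁ = C_in(1 − e^(−t/τ₁)). Tank 2 (τ₁ ≠ τ₂): C₂ = C_in[1 − (τ₁ e^(−t/τ₁) − τ₂ e^(−t/τ₂))/(τ₁ − τ₂)].
At t = 90.2: e^(−t/τ₁) = 0.0090260, e^(−t/τ₂) = 0.073650.
C₂ = 3.69·[1 − (19.160·0.0090260 − 34.580·0.073650)/(-15.420)] = 3.69·0.84605 = 3.1219 g/L.

3.12 g/L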